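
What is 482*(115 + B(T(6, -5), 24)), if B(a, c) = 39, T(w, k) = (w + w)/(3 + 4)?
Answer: 74228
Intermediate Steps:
T(w, k) = 2*w/7 (T(w, k) = (2*w)/7 = (2*w)*(⅐) = 2*w/7)
482*(115 + B(T(6, -5), 24)) = 482*(115 + 39) = 482*154 = 74228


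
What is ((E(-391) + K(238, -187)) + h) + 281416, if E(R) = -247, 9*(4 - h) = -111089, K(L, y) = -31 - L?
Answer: 2639225/9 ≈ 2.9325e+5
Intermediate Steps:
h = 111125/9 (h = 4 - 1/9*(-111089) = 4 + 111089/9 = 111125/9 ≈ 12347.)
((E(-391) + K(238, -187)) + h) + 281416 = ((-247 + (-31 - 1*238)) + 111125/9) + 281416 = ((-247 + (-31 - 238)) + 111125/9) + 281416 = ((-247 - 269) + 111125/9) + 281416 = (-516 + 111125/9) + 281416 = 106481/9 + 281416 = 2639225/9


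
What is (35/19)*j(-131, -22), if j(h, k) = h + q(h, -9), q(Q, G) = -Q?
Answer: 0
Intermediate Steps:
j(h, k) = 0 (j(h, k) = h - h = 0)
(35/19)*j(-131, -22) = (35/19)*0 = 0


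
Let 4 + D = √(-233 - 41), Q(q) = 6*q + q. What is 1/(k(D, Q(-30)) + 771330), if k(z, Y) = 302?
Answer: 1/771632 ≈ 1.2960e-6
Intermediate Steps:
Q(q) = 7*q
D = -4 + I*√274 (D = -4 + √(-233 - 41) = -4 + √(-274) = -4 + I*√274 ≈ -4.0 + 16.553*I)
1/(k(D, Q(-30)) + 771330) = 1/(302 + 771330) = 1/771632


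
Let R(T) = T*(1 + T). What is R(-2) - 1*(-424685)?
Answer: 424687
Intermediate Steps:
R(-2) - 1*(-424685) = -2*(1 - 2) - 1*(-424685) = -2*(-1) + 424685 = 2 + 424685 = 424687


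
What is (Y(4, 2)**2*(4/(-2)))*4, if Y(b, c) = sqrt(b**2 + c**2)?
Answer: -160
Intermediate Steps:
(Y(4, 2)**2*(4/(-2)))*4 = ((sqrt(4**2 + 2**2))**2*(4/(-2)))*4 = ((sqrt(16 + 4))**2*(4*(-1/2)))*4 = ((sqrt(20))**2*(-2))*4 = ((2*sqrt(5))**2*(-2))*4 = (20*(-2))*4 = -40*4 = -160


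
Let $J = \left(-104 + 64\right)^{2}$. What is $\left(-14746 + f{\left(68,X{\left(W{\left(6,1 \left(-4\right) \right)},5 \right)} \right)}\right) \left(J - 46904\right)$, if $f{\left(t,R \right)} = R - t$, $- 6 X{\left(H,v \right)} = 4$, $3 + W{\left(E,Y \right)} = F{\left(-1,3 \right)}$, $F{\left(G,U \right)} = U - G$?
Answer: $\frac{2013490976}{3} \approx 6.7116 \cdot 10^{8}$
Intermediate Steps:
$W{\left(E,Y \right)} = 1$ ($W{\left(E,Y \right)} = -3 + \left(3 - -1\right) = -3 + \left(3 + 1\right) = -3 + 4 = 1$)
$J = 1600$ ($J = \left(-40\right)^{2} = 1600$)
$X{\left(H,v \right)} = - \frac{2}{3}$ ($X{\left(H,v \right)} = \left(- \frac{1}{6}\right) 4 = - \frac{2}{3}$)
$\left(-14746 + f{\left(68,X{\left(W{\left(6,1 \left(-4\right) \right)},5 \right)} \right)}\right) \left(J - 46904\right) = \left(-14746 - \frac{206}{3}\right) \left(1600 - 46904\right) = \left(-14746 - \frac{206}{3}\right) \left(-45304\right) = \left(- \frac{44444}{3}\right) \left(-45304\right) = \frac{2013490976}{3}$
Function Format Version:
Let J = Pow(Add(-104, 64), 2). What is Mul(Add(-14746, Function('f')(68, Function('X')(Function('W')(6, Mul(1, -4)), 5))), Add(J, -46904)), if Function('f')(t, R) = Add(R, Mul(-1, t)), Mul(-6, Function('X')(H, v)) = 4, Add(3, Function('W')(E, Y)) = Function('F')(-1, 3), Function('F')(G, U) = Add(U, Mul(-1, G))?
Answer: Rational(2013490976, 3) ≈ 6.7116e+8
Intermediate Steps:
Function('W')(E, Y) = 1 (Function('W')(E, Y) = Add(-3, Add(3, Mul(-1, -1))) = Add(-3, Add(3, 1)) = Add(-3, 4) = 1)
J = 1600 (J = Pow(-40, 2) = 1600)
Function('X')(H, v) = Rational(-2, 3) (Function('X')(H, v) = Mul(Rational(-1, 6), 4) = Rational(-2, 3))
Mul(Add(-14746, Function('f')(68, Function('X')(Function('W')(6, Mul(1, -4)), 5))), Add(J, -46904)) = Mul(Add(-14746, Add(Rational(-2, 3), Mul(-1, 68))), Add(1600, -46904)) = Mul(Add(-14746, Add(Rational(-2, 3), -68)), -45304) = Mul(Add(-14746, Rational(-206, 3)), -45304) = Mul(Rational(-44444, 3), -45304) = Rational(2013490976, 3)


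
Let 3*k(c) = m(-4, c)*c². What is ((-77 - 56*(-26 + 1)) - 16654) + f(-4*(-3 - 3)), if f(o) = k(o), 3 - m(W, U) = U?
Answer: -19363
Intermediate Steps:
m(W, U) = 3 - U
k(c) = c²*(3 - c)/3 (k(c) = ((3 - c)*c²)/3 = (c²*(3 - c))/3 = c²*(3 - c)/3)
f(o) = o²*(3 - o)/3
((-77 - 56*(-26 + 1)) - 16654) + f(-4*(-3 - 3)) = ((-77 - 56*(-26 + 1)) - 16654) + (-4*(-3 - 3))²*(3 - (-4)*(-3 - 3))/3 = ((-77 - 56*(-25)) - 16654) + (-4*(-6))²*(3 - (-4)*(-6))/3 = ((-77 + 1400) - 16654) + (⅓)*24²*(3 - 1*24) = (1323 - 16654) + (⅓)*576*(3 - 24) = -15331 + (⅓)*576*(-21) = -15331 - 4032 = -19363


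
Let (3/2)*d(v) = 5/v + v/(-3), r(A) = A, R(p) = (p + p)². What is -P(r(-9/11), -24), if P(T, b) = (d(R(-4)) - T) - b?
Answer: -33733/3168 ≈ -10.648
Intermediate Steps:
R(p) = 4*p² (R(p) = (2*p)² = 4*p²)
d(v) = -2*v/9 + 10/(3*v) (d(v) = 2*(5/v + v/(-3))/3 = 2*(5/v + v*(-⅓))/3 = 2*(5/v - v/3)/3 = -2*v/9 + 10/(3*v))
P(T, b) = -4081/288 - T - b (P(T, b) = (2*(15 - (4*(-4)²)²)/(9*((4*(-4)²))) - T) - b = (2*(15 - (4*16)²)/(9*((4*16))) - T) - b = ((2/9)*(15 - 1*64²)/64 - T) - b = ((2/9)*(1/64)*(15 - 1*4096) - T) - b = ((2/9)*(1/64)*(15 - 4096) - T) - b = ((2/9)*(1/64)*(-4081) - T) - b = (-4081/288 - T) - b = -4081/288 - T - b)
-P(r(-9/11), -24) = -(-4081/288 - (-9)/11 - 1*(-24)) = -(-4081/288 - (-9)/11 + 24) = -(-4081/288 - 1*(-9/11) + 24) = -(-4081/288 + 9/11 + 24) = -1*33733/3168 = -33733/3168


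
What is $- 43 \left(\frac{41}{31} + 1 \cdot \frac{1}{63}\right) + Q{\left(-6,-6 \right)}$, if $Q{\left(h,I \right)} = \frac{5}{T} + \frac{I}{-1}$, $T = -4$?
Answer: $- \frac{412501}{7812} \approx -52.804$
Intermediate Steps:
$Q{\left(h,I \right)} = - \frac{5}{4} - I$ ($Q{\left(h,I \right)} = \frac{5}{-4} + \frac{I}{-1} = 5 \left(- \frac{1}{4}\right) + I \left(-1\right) = - \frac{5}{4} - I$)
$- 43 \left(\frac{41}{31} + 1 \cdot \frac{1}{63}\right) + Q{\left(-6,-6 \right)} = - 43 \left(\frac{41}{31} + 1 \cdot \frac{1}{63}\right) - - \frac{19}{4} = - 43 \left(41 \cdot \frac{1}{31} + 1 \cdot \frac{1}{63}\right) + \left(- \frac{5}{4} + 6\right) = - 43 \left(\frac{41}{31} + \frac{1}{63}\right) + \frac{19}{4} = \left(-43\right) \frac{2614}{1953} + \frac{19}{4} = - \frac{112402}{1953} + \frac{19}{4} = - \frac{412501}{7812}$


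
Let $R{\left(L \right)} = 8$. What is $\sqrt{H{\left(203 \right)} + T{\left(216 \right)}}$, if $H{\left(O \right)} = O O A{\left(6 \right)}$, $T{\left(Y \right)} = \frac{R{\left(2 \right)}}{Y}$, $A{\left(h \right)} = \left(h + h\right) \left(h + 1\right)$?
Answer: $\frac{\sqrt{280386039}}{9} \approx 1860.5$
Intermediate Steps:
$A{\left(h \right)} = 2 h \left(1 + h\right)$
$T{\left(Y \right)} = \frac{8}{Y}$
$H{\left(O \right)} = 84 O^{2}$ ($H{\left(O \right)} = O O 2 \cdot 6 \left(1 + 6\right) = O^{2} \cdot 2 \cdot 6 \cdot 7 = O^{2} \cdot 84 = 84 O^{2}$)
$\sqrt{H{\left(203 \right)} + T{\left(216 \right)}} = \sqrt{84 \cdot 203^{2} + \frac{8}{216}} = \sqrt{84 \cdot 41209 + 8 \cdot \frac{1}{216}} = \sqrt{3461556 + \frac{1}{27}} = \sqrt{\frac{93462013}{27}} = \frac{\sqrt{280386039}}{9}$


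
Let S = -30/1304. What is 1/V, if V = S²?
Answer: 425104/225 ≈ 1889.4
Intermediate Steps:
S = -15/652 (S = -30*1/1304 = -15/652 ≈ -0.023006)
V = 225/425104 (V = (-15/652)² = 225/425104 ≈ 0.00052928)
1/V = 1/(225/425104) = 425104/225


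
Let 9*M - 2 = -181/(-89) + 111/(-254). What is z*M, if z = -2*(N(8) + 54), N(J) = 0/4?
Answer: -487842/11303 ≈ -43.160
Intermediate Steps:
N(J) = 0 (N(J) = 0*(¼) = 0)
M = 81307/203454 (M = 2/9 + (-181/(-89) + 111/(-254))/9 = 2/9 + (-181*(-1/89) + 111*(-1/254))/9 = 2/9 + (181/89 - 111/254)/9 = 2/9 + (⅑)*(36095/22606) = 2/9 + 36095/203454 = 81307/203454 ≈ 0.39963)
z = -108 (z = -2*(0 + 54) = -2*54 = -108)
z*M = -108*81307/203454 = -487842/11303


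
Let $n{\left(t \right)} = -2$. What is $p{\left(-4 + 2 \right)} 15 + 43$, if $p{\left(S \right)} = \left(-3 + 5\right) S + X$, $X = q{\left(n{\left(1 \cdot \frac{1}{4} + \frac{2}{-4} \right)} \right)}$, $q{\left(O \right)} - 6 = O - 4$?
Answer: $-17$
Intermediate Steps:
$q{\left(O \right)} = 2 + O$ ($q{\left(O \right)} = 6 + \left(O - 4\right) = 6 + \left(-4 + O\right) = 2 + O$)
$X = 0$ ($X = 2 - 2 = 0$)
$p{\left(S \right)} = 2 S$ ($p{\left(S \right)} = \left(-3 + 5\right) S + 0 = 2 S + 0 = 2 S$)
$p{\left(-4 + 2 \right)} 15 + 43 = 2 \left(-4 + 2\right) 15 + 43 = 2 \left(-2\right) 15 + 43 = \left(-4\right) 15 + 43 = -60 + 43 = -17$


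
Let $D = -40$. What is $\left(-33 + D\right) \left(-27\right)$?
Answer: $1971$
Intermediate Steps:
$\left(-33 + D\right) \left(-27\right) = \left(-33 - 40\right) \left(-27\right) = \left(-73\right) \left(-27\right) = 1971$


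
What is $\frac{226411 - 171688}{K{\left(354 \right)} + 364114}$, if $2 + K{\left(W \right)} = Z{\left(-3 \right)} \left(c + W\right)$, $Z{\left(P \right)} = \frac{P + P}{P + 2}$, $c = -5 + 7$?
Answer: $\frac{3219}{21544} \approx 0.14942$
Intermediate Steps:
$c = 2$
$Z{\left(P \right)} = \frac{2 P}{2 + P}$
$K{\left(W \right)} = 10 + 6 W$ ($K{\left(W \right)} = -2 + 2 \left(-3\right) \frac{1}{2 - 3} \left(2 + W\right) = -2 + 2 \left(-3\right) \frac{1}{-1} \left(2 + W\right) = -2 + 2 \left(-3\right) \left(-1\right) \left(2 + W\right) = -2 + 6 \left(2 + W\right) = -2 + \left(12 + 6 W\right) = 10 + 6 W$)
$\frac{226411 - 171688}{K{\left(354 \right)} + 364114} = \frac{226411 - 171688}{\left(10 + 6 \cdot 354\right) + 364114} = \frac{54723}{\left(10 + 2124\right) + 364114} = \frac{54723}{2134 + 364114} = \frac{54723}{366248} = 54723 \cdot \frac{1}{366248} = \frac{3219}{21544}$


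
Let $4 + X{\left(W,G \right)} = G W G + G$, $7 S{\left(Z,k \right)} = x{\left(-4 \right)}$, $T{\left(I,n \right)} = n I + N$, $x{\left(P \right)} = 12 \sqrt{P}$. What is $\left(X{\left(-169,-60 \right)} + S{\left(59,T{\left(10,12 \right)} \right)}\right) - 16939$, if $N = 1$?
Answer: $-625403 + \frac{24 i}{7} \approx -6.254 \cdot 10^{5} + 3.4286 i$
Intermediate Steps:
$T{\left(I,n \right)} = 1 + I n$ ($T{\left(I,n \right)} = n I + 1 = I n + 1 = 1 + I n$)
$S{\left(Z,k \right)} = \frac{24 i}{7}$ ($S{\left(Z,k \right)} = \frac{12 \sqrt{-4}}{7} = \frac{12 \cdot 2 i}{7} = \frac{24 i}{7}$)
$X{\left(W,G \right)} = -4 + G + W G^{2}$ ($X{\left(W,G \right)} = -4 + \left(G W G + G\right) = -4 + \left(W G^{2} + G\right) = -4 + \left(G + W G^{2}\right) = -4 + G + W G^{2}$)
$\left(X{\left(-169,-60 \right)} + S{\left(59,T{\left(10,12 \right)} \right)}\right) - 16939 = \left(\left(-4 - 60 - 169 \left(-60\right)^{2}\right) + \frac{24 i}{7}\right) - 16939 = \left(\left(-4 - 60 - 608400\right) + \frac{24 i}{7}\right) - 16939 = \left(-608464 + \frac{24 i}{7}\right) - 16939 = -625403 + \frac{24 i}{7}$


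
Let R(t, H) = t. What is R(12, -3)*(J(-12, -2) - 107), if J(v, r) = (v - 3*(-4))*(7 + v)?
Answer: -1284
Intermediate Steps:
J(v, r) = (7 + v)*(12 + v) (J(v, r) = (v + 12)*(7 + v) = (12 + v)*(7 + v) = (7 + v)*(12 + v))
R(12, -3)*(J(-12, -2) - 107) = 12*((84 + (-12)² + 19*(-12)) - 107) = 12*((84 + 144 - 228) - 107) = 12*(0 - 107) = 12*(-107) = -1284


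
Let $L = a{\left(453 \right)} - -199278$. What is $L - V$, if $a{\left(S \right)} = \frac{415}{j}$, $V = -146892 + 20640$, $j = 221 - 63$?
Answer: $\frac{51434155}{158} \approx 3.2553 \cdot 10^{5}$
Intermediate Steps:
$j = 158$
$V = -126252$
$a{\left(S \right)} = \frac{415}{158}$
$L = \frac{31486339}{158}$ ($L = \frac{415}{158} - -199278 = \frac{415}{158} + 199278 = \frac{31486339}{158} \approx 1.9928 \cdot 10^{5}$)
$L - V = \frac{31486339}{158} - -126252 = \frac{31486339}{158} + 126252 = \frac{51434155}{158}$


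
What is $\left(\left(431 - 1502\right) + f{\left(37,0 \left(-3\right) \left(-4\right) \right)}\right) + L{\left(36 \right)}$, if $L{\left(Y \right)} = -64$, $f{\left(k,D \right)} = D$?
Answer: $-1135$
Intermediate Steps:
$\left(\left(431 - 1502\right) + f{\left(37,0 \left(-3\right) \left(-4\right) \right)}\right) + L{\left(36 \right)} = \left(\left(431 - 1502\right) + 0 \left(-3\right) \left(-4\right)\right) - 64 = \left(-1071 + 0 \left(-4\right)\right) - 64 = \left(-1071 + 0\right) - 64 = -1071 - 64 = -1135$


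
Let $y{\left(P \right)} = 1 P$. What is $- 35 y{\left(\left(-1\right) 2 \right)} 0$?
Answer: $0$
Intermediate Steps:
$y{\left(P \right)} = P$
$- 35 y{\left(\left(-1\right) 2 \right)} 0 = - 35 \left(\left(-1\right) 2\right) 0 = \left(-35\right) \left(-2\right) 0 = 70 \cdot 0 = 0$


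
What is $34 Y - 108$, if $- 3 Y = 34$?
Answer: $- \frac{1480}{3} \approx -493.33$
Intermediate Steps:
$Y = - \frac{34}{3}$ ($Y = \left(- \frac{1}{3}\right) 34 = - \frac{34}{3} \approx -11.333$)
$34 Y - 108 = 34 \left(- \frac{34}{3}\right) - 108 = - \frac{1156}{3} - 108 = - \frac{1480}{3}$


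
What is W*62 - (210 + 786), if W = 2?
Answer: -872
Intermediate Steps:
W*62 - (210 + 786) = 2*62 - (210 + 786) = 124 - 1*996 = 124 - 996 = -872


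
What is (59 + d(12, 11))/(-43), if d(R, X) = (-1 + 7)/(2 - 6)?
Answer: -115/86 ≈ -1.3372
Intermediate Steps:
d(R, X) = -3/2 (d(R, X) = 6/(-4) = 6*(-¼) = -3/2)
(59 + d(12, 11))/(-43) = (59 - 3/2)/(-43) = (115/2)*(-1/43) = -115/86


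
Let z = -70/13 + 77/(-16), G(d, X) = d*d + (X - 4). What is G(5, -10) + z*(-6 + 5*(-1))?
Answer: 25619/208 ≈ 123.17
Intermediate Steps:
G(d, X) = -4 + X + d² (G(d, X) = d² + (-4 + X) = -4 + X + d²)
z = -2121/208 (z = -70*1/13 + 77*(-1/16) = -70/13 - 77/16 = -2121/208 ≈ -10.197)
G(5, -10) + z*(-6 + 5*(-1)) = (-4 - 10 + 5²) - 2121*(-6 + 5*(-1))/208 = (-4 - 10 + 25) - 2121*(-6 - 5)/208 = 11 - 2121/208*(-11) = 11 + 23331/208 = 25619/208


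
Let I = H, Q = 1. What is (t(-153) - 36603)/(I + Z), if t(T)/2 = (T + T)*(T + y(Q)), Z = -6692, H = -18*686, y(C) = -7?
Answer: -61317/19040 ≈ -3.2204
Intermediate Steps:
H = -12348
I = -12348
t(T) = 4*T*(-7 + T) (t(T) = 2*((T + T)*(T - 7)) = 2*((2*T)*(-7 + T)) = 2*(2*T*(-7 + T)) = 4*T*(-7 + T))
(t(-153) - 36603)/(I + Z) = (4*(-153)*(-7 - 153) - 36603)/(-12348 - 6692) = (4*(-153)*(-160) - 36603)/(-19040) = (97920 - 36603)*(-1/19040) = 61317*(-1/19040) = -61317/19040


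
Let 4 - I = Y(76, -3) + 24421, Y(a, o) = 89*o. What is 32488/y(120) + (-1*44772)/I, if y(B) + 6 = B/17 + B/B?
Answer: 63521502/4025 ≈ 15782.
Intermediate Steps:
y(B) = -5 + B/17 (y(B) = -6 + (B/17 + B/B) = -6 + (B*(1/17) + 1) = -6 + (B/17 + 1) = -6 + (1 + B/17) = -5 + B/17)
I = -24150 (I = 4 - (89*(-3) + 24421) = 4 - (-267 + 24421) = 4 - 1*24154 = 4 - 24154 = -24150)
32488/y(120) + (-1*44772)/I = 32488/(-5 + (1/17)*120) - 1*44772/(-24150) = 32488/(-5 + 120/17) - 44772*(-1/24150) = 32488/(35/17) + 1066/575 = 32488*(17/35) + 1066/575 = 552296/35 + 1066/575 = 63521502/4025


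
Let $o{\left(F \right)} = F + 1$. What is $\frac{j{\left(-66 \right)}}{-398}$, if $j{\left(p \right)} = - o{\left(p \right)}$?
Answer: $- \frac{65}{398} \approx -0.16332$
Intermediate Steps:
$o{\left(F \right)} = 1 + F$
$j{\left(p \right)} = -1 - p$ ($j{\left(p \right)} = - (1 + p) = -1 - p$)
$\frac{j{\left(-66 \right)}}{-398} = \frac{-1 - -66}{-398} = \left(-1 + 66\right) \left(- \frac{1}{398}\right) = 65 \left(- \frac{1}{398}\right) = - \frac{65}{398}$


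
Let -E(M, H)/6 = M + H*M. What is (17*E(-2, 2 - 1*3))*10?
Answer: 0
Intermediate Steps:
E(M, H) = -6*M - 6*H*M (E(M, H) = -6*(M + H*M) = -6*M - 6*H*M)
(17*E(-2, 2 - 1*3))*10 = (17*(-6*(-2)*(1 + (2 - 1*3))))*10 = (17*(-6*(-2)*(1 + (2 - 3))))*10 = (17*(-6*(-2)*(1 - 1)))*10 = (17*(-6*(-2)*0))*10 = (17*0)*10 = 0*10 = 0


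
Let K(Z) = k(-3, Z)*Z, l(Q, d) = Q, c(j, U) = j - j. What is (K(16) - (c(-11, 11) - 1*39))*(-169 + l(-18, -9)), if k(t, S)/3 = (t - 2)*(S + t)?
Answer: 576147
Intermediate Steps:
c(j, U) = 0
k(t, S) = 3*(-2 + t)*(S + t) (k(t, S) = 3*((t - 2)*(S + t)) = 3*((-2 + t)*(S + t)) = 3*(-2 + t)*(S + t))
K(Z) = Z*(45 - 15*Z) (K(Z) = (-6*Z - 6*(-3) + 3*(-3)² + 3*Z*(-3))*Z = (-6*Z + 18 + 3*9 - 9*Z)*Z = (-6*Z + 18 + 27 - 9*Z)*Z = (45 - 15*Z)*Z = Z*(45 - 15*Z))
(K(16) - (c(-11, 11) - 1*39))*(-169 + l(-18, -9)) = (15*16*(3 - 1*16) - (0 - 1*39))*(-169 - 18) = (15*16*(3 - 16) - (0 - 39))*(-187) = (15*16*(-13) - 1*(-39))*(-187) = (-3120 + 39)*(-187) = -3081*(-187) = 576147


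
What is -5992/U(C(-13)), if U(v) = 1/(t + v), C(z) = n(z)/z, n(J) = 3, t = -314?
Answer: 24477320/13 ≈ 1.8829e+6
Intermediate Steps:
C(z) = 3/z
U(v) = 1/(-314 + v)
-5992/U(C(-13)) = -5992/(1/(-314 + 3/(-13))) = -5992/(1/(-314 + 3*(-1/13))) = -5992/(1/(-314 - 3/13)) = -5992/(1/(-4085/13)) = -5992/(-13/4085) = -5992*(-4085/13) = 24477320/13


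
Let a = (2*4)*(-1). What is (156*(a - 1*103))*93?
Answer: -1610388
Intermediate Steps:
a = -8 (a = 8*(-1) = -8)
(156*(a - 1*103))*93 = (156*(-8 - 1*103))*93 = (156*(-8 - 103))*93 = (156*(-111))*93 = -17316*93 = -1610388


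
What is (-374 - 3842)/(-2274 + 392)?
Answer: 2108/941 ≈ 2.2402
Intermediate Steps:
(-374 - 3842)/(-2274 + 392) = -4216/(-1882) = -4216*(-1/1882) = 2108/941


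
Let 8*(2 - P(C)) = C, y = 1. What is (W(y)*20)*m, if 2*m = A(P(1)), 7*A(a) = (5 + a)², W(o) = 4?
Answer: 15125/56 ≈ 270.09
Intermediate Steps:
P(C) = 2 - C/8
A(a) = (5 + a)²/7
m = 3025/896 (m = ((5 + (2 - ⅛*1))²/7)/2 = ((5 + (2 - ⅛))²/7)/2 = ((5 + 15/8)²/7)/2 = ((55/8)²/7)/2 = ((⅐)*(3025/64))/2 = (½)*(3025/448) = 3025/896 ≈ 3.3761)
(W(y)*20)*m = (4*20)*(3025/896) = 80*(3025/896) = 15125/56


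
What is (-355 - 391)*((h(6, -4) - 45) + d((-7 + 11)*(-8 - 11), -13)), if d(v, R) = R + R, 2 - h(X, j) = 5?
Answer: 55204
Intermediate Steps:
h(X, j) = -3 (h(X, j) = 2 - 1*5 = 2 - 5 = -3)
d(v, R) = 2*R
(-355 - 391)*((h(6, -4) - 45) + d((-7 + 11)*(-8 - 11), -13)) = (-355 - 391)*((-3 - 45) + 2*(-13)) = -746*(-48 - 26) = -746*(-74) = 55204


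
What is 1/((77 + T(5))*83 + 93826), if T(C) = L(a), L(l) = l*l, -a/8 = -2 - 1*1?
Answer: 1/148025 ≈ 6.7556e-6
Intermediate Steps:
a = 24 (a = -8*(-2 - 1*1) = -8*(-2 - 1) = -8*(-3) = 24)
L(l) = l**2
T(C) = 576 (T(C) = 24**2 = 576)
1/((77 + T(5))*83 + 93826) = 1/((77 + 576)*83 + 93826) = 1/(653*83 + 93826) = 1/(54199 + 93826) = 1/148025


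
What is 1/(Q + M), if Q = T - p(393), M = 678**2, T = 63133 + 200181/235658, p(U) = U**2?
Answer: 235658/86809066325 ≈ 2.7147e-6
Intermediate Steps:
T = 14877996695/235658 (T = 63133 + 200181*(1/235658) = 63133 + 200181/235658 = 14877996695/235658 ≈ 63134.)
M = 459684
Q = -21519145747/235658 (Q = 14877996695/235658 - 1*393**2 = 14877996695/235658 - 1*154449 = 14877996695/235658 - 154449 = -21519145747/235658 ≈ -91315.)
1/(Q + M) = 1/(-21519145747/235658 + 459684) = 1/(86809066325/235658) = 235658/86809066325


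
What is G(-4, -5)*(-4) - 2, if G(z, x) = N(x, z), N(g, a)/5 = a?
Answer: 78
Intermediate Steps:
N(g, a) = 5*a
G(z, x) = 5*z
G(-4, -5)*(-4) - 2 = (5*(-4))*(-4) - 2 = -20*(-4) - 2 = 80 - 2 = 78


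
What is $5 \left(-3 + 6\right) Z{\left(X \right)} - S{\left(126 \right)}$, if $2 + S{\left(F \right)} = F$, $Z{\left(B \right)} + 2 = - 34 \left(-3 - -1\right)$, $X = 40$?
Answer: $866$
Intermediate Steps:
$Z{\left(B \right)} = 66$ ($Z{\left(B \right)} = -2 - 34 \left(-3 - -1\right) = -2 - 34 \left(-3 + 1\right) = -2 - -68 = -2 + 68 = 66$)
$S{\left(F \right)} = -2 + F$
$5 \left(-3 + 6\right) Z{\left(X \right)} - S{\left(126 \right)} = 5 \left(-3 + 6\right) 66 - \left(-2 + 126\right) = 5 \cdot 3 \cdot 66 - 124 = 15 \cdot 66 - 124 = 990 - 124 = 866$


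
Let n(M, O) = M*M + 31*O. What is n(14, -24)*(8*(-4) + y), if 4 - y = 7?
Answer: 19180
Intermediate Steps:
y = -3 (y = 4 - 1*7 = 4 - 7 = -3)
n(M, O) = M² + 31*O
n(14, -24)*(8*(-4) + y) = (14² + 31*(-24))*(8*(-4) - 3) = (196 - 744)*(-32 - 3) = -548*(-35) = 19180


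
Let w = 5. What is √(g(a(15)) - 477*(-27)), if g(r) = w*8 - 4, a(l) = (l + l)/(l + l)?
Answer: 3*√1435 ≈ 113.64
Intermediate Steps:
a(l) = 1 (a(l) = (2*l)/((2*l)) = (2*l)*(1/(2*l)) = 1)
g(r) = 36 (g(r) = 5*8 - 4 = 40 - 4 = 36)
√(g(a(15)) - 477*(-27)) = √(36 - 477*(-27)) = √(36 + 12879) = √12915 = 3*√1435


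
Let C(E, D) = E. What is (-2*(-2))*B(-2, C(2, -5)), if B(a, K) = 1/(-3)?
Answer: -4/3 ≈ -1.3333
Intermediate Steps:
B(a, K) = -1/3
(-2*(-2))*B(-2, C(2, -5)) = -2*(-2)*(-1/3) = 4*(-1/3) = -4/3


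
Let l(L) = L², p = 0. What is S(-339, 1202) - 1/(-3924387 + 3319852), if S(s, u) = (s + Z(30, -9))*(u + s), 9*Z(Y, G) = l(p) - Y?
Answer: -535799975032/1813605 ≈ -2.9543e+5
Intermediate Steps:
Z(Y, G) = -Y/9 (Z(Y, G) = (0² - Y)/9 = (0 - Y)/9 = (-Y)/9 = -Y/9)
S(s, u) = (-10/3 + s)*(s + u) (S(s, u) = (s - ⅑*30)*(u + s) = (s - 10/3)*(s + u) = (-10/3 + s)*(s + u))
S(-339, 1202) - 1/(-3924387 + 3319852) = ((-339)² - 10/3*(-339) - 10/3*1202 - 339*1202) - 1/(-3924387 + 3319852) = (114921 + 1130 - 12020/3 - 407478) - 1/(-604535) = -886301/3 - 1*(-1/604535) = -886301/3 + 1/604535 = -535799975032/1813605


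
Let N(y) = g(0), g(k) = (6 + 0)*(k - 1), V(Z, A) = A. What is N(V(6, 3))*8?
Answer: -48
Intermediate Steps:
g(k) = -6 + 6*k (g(k) = 6*(-1 + k) = -6 + 6*k)
N(y) = -6 (N(y) = -6 + 6*0 = -6 + 0 = -6)
N(V(6, 3))*8 = -6*8 = -48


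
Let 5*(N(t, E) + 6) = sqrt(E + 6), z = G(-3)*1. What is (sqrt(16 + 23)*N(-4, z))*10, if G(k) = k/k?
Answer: 2*sqrt(39)*(-30 + sqrt(7)) ≈ -341.65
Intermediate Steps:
G(k) = 1
z = 1 (z = 1*1 = 1)
N(t, E) = -6 + sqrt(6 + E)/5 (N(t, E) = -6 + sqrt(E + 6)/5 = -6 + sqrt(6 + E)/5)
(sqrt(16 + 23)*N(-4, z))*10 = (sqrt(16 + 23)*(-6 + sqrt(6 + 1)/5))*10 = (sqrt(39)*(-6 + sqrt(7)/5))*10 = 10*sqrt(39)*(-6 + sqrt(7)/5)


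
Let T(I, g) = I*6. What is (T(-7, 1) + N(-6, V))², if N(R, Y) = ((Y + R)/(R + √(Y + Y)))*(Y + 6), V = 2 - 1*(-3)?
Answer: 526943/338 - 5643*√10/169 ≈ 1453.4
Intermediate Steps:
V = 5 (V = 2 + 3 = 5)
N(R, Y) = (6 + Y)*(R + Y)/(R + √2*√Y) (N(R, Y) = ((R + Y)/(R + √(2*Y)))*(6 + Y) = ((R + Y)/(R + √2*√Y))*(6 + Y) = (6 + Y)*(R + Y)/(R + √2*√Y))
T(I, g) = 6*I
(T(-7, 1) + N(-6, V))² = (6*(-7) + (5² + 6*(-6) + 6*5 - 6*5)/(-6 + √2*√5))² = (-42 + (25 - 36 + 30 - 30)/(-6 + √10))² = (-42 - 11/(-6 + √10))²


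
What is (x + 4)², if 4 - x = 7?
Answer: 1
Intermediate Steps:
x = -3 (x = 4 - 1*7 = 4 - 7 = -3)
(x + 4)² = (-3 + 4)² = 1² = 1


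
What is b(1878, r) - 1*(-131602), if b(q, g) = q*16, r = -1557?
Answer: 161650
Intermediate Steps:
b(q, g) = 16*q
b(1878, r) - 1*(-131602) = 16*1878 - 1*(-131602) = 30048 + 131602 = 161650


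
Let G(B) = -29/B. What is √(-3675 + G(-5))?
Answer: I*√91730/5 ≈ 60.574*I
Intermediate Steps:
√(-3675 + G(-5)) = √(-3675 - 29/(-5)) = √(-3675 - 29*(-⅕)) = √(-3675 + 29/5) = √(-18346/5) = I*√91730/5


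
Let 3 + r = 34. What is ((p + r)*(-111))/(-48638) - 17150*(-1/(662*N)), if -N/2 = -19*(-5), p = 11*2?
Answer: -2354449/152942191 ≈ -0.015394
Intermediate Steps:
r = 31 (r = -3 + 34 = 31)
p = 22
N = -190 (N = -(-2)*19*(-5) = -(-2)*(-95) = -2*95 = -190)
((p + r)*(-111))/(-48638) - 17150*(-1/(662*N)) = ((22 + 31)*(-111))/(-48638) - 17150/((-662*(-190))) = (53*(-111))*(-1/48638) - 17150/125780 = -5883*(-1/48638) - 17150*1/125780 = 5883/48638 - 1715/12578 = -2354449/152942191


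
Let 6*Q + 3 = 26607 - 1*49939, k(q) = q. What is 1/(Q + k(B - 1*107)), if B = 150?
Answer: -6/23077 ≈ -0.00026000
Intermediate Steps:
Q = -23335/6 (Q = -1/2 + (26607 - 1*49939)/6 = -1/2 + (26607 - 49939)/6 = -1/2 + (1/6)*(-23332) = -1/2 - 11666/3 = -23335/6 ≈ -3889.2)
1/(Q + k(B - 1*107)) = 1/(-23335/6 + (150 - 1*107)) = 1/(-23335/6 + (150 - 107)) = 1/(-23335/6 + 43) = 1/(-23077/6) = -6/23077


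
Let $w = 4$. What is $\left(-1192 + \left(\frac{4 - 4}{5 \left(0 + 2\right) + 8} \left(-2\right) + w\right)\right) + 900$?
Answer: $-288$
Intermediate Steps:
$\left(-1192 + \left(\frac{4 - 4}{5 \left(0 + 2\right) + 8} \left(-2\right) + w\right)\right) + 900 = \left(-1192 + \left(\frac{4 - 4}{5 \left(0 + 2\right) + 8} \left(-2\right) + 4\right)\right) + 900 = \left(-1192 + \left(\frac{4 - 4}{5 \cdot 2 + 8} \left(-2\right) + 4\right)\right) + 900 = \left(-1192 + \left(\frac{0}{10 + 8} \left(-2\right) + 4\right)\right) + 900 = \left(-1192 + \left(\frac{0}{18} \left(-2\right) + 4\right)\right) + 900 = \left(-1192 + \left(0 \cdot \frac{1}{18} \left(-2\right) + 4\right)\right) + 900 = \left(-1192 + \left(0 \left(-2\right) + 4\right)\right) + 900 = \left(-1192 + \left(0 + 4\right)\right) + 900 = \left(-1192 + 4\right) + 900 = -1188 + 900 = -288$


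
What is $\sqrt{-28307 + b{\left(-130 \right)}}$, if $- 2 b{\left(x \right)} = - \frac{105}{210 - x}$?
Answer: $\frac{i \sqrt{130890854}}{68} \approx 168.25 i$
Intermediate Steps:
$b{\left(x \right)} = \frac{105}{2 \left(210 - x\right)}$ ($b{\left(x \right)} = - \frac{\left(-105\right) \frac{1}{210 - x}}{2} = \frac{105}{2 \left(210 - x\right)}$)
$\sqrt{-28307 + b{\left(-130 \right)}} = \sqrt{-28307 - \frac{105}{-420 + 2 \left(-130\right)}} = \sqrt{-28307 - \frac{105}{-420 - 260}} = \sqrt{-28307 - \frac{105}{-680}} = \sqrt{-28307 - - \frac{21}{136}} = \sqrt{-28307 + \frac{21}{136}} = \sqrt{- \frac{3849731}{136}} = \frac{i \sqrt{130890854}}{68}$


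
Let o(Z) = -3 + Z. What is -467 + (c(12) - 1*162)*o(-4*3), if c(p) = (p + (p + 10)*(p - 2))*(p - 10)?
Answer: -4997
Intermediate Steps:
c(p) = (-10 + p)*(p + (-2 + p)*(10 + p)) (c(p) = (p + (10 + p)*(-2 + p))*(-10 + p) = (p + (-2 + p)*(10 + p))*(-10 + p) = (-10 + p)*(p + (-2 + p)*(10 + p)))
-467 + (c(12) - 1*162)*o(-4*3) = -467 + ((200 + 12**3 - 1*12**2 - 110*12) - 1*162)*(-3 - 4*3) = -467 + ((200 + 1728 - 1*144 - 1320) - 162)*(-3 - 12) = -467 + ((200 + 1728 - 144 - 1320) - 162)*(-15) = -467 + (464 - 162)*(-15) = -467 + 302*(-15) = -467 - 4530 = -4997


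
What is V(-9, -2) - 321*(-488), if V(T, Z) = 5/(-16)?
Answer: 2506363/16 ≈ 1.5665e+5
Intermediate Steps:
V(T, Z) = -5/16 (V(T, Z) = 5*(-1/16) = -5/16)
V(-9, -2) - 321*(-488) = -5/16 - 321*(-488) = -5/16 + 156648 = 2506363/16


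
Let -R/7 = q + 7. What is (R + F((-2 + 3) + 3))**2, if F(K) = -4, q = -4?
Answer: 625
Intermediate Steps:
R = -21 (R = -7*(-4 + 7) = -7*3 = -21)
(R + F((-2 + 3) + 3))**2 = (-21 - 4)**2 = (-25)**2 = 625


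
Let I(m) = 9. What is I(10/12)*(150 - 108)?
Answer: 378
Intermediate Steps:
I(10/12)*(150 - 108) = 9*(150 - 108) = 9*42 = 378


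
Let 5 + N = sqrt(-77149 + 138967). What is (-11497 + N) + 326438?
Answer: 314936 + sqrt(61818) ≈ 3.1518e+5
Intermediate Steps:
N = -5 + sqrt(61818) (N = -5 + sqrt(-77149 + 138967) = -5 + sqrt(61818) ≈ 243.63)
(-11497 + N) + 326438 = (-11497 + (-5 + sqrt(61818))) + 326438 = (-11502 + sqrt(61818)) + 326438 = 314936 + sqrt(61818)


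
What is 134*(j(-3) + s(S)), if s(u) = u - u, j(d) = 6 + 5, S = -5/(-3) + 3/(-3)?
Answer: 1474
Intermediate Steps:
S = ⅔ (S = -5*(-⅓) + 3*(-⅓) = 5/3 - 1 = ⅔ ≈ 0.66667)
j(d) = 11
s(u) = 0
134*(j(-3) + s(S)) = 134*(11 + 0) = 134*11 = 1474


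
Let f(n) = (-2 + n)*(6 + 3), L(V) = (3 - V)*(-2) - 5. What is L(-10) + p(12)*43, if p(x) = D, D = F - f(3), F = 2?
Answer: -332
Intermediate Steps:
L(V) = -11 + 2*V (L(V) = (-6 + 2*V) - 5 = -11 + 2*V)
f(n) = -18 + 9*n (f(n) = (-2 + n)*9 = -18 + 9*n)
D = -7 (D = 2 - (-18 + 9*3) = 2 - (-18 + 27) = 2 - 1*9 = 2 - 9 = -7)
p(x) = -7
L(-10) + p(12)*43 = (-11 + 2*(-10)) - 7*43 = (-11 - 20) - 301 = -31 - 301 = -332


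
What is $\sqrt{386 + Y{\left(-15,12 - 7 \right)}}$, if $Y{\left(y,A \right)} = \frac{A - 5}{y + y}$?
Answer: $\sqrt{386} \approx 19.647$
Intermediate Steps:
$Y{\left(y,A \right)} = \frac{-5 + A}{2 y}$
$\sqrt{386 + Y{\left(-15,12 - 7 \right)}} = \sqrt{386 + \frac{-5 + \left(12 - 7\right)}{2 \left(-15\right)}} = \sqrt{386 + \frac{1}{2} \left(- \frac{1}{15}\right) \left(-5 + 5\right)} = \sqrt{386 + \frac{1}{2} \left(- \frac{1}{15}\right) 0} = \sqrt{386 + 0} = \sqrt{386}$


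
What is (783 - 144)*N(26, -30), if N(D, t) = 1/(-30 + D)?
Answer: -639/4 ≈ -159.75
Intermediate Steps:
(783 - 144)*N(26, -30) = (783 - 144)/(-30 + 26) = 639/(-4) = 639*(-¼) = -639/4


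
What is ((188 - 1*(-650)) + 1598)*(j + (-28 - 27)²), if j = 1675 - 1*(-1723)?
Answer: 15646428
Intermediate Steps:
j = 3398 (j = 1675 + 1723 = 3398)
((188 - 1*(-650)) + 1598)*(j + (-28 - 27)²) = ((188 - 1*(-650)) + 1598)*(3398 + (-28 - 27)²) = ((188 + 650) + 1598)*(3398 + (-55)²) = (838 + 1598)*(3398 + 3025) = 2436*6423 = 15646428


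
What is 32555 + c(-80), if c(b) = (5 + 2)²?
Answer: 32604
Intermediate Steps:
c(b) = 49 (c(b) = 7² = 49)
32555 + c(-80) = 32555 + 49 = 32604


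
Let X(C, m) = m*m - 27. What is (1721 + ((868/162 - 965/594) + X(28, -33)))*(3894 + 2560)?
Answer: 16025149693/891 ≈ 1.7986e+7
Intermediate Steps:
X(C, m) = -27 + m² (X(C, m) = m² - 27 = -27 + m²)
(1721 + ((868/162 - 965/594) + X(28, -33)))*(3894 + 2560) = (1721 + ((868/162 - 965/594) + (-27 + (-33)²)))*(3894 + 2560) = (1721 + ((868*(1/162) - 965*1/594) + (-27 + 1089)))*6454 = (1721 + ((434/81 - 965/594) + 1062))*6454 = (1721 + (6653/1782 + 1062))*6454 = (1721 + 1899137/1782)*6454 = (4965959/1782)*6454 = 16025149693/891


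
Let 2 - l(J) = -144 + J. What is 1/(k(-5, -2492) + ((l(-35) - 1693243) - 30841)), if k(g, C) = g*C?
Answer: -1/1711443 ≈ -5.8430e-7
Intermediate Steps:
k(g, C) = C*g
l(J) = 146 - J (l(J) = 2 - (-144 + J) = 2 + (144 - J) = 146 - J)
1/(k(-5, -2492) + ((l(-35) - 1693243) - 30841)) = 1/(-2492*(-5) + (((146 - 1*(-35)) - 1693243) - 30841)) = 1/(12460 + (((146 + 35) - 1693243) - 30841)) = 1/(12460 + ((181 - 1693243) - 30841)) = 1/(12460 + (-1693062 - 30841)) = 1/(12460 - 1723903) = 1/(-1711443) = -1/1711443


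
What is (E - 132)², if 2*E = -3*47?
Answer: 164025/4 ≈ 41006.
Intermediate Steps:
E = -141/2 (E = (-3*47)/2 = (½)*(-141) = -141/2 ≈ -70.500)
(E - 132)² = (-141/2 - 132)² = (-405/2)² = 164025/4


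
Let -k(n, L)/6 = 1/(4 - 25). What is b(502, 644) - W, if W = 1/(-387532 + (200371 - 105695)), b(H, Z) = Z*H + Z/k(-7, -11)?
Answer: 95336927953/292856 ≈ 3.2554e+5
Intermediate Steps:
k(n, L) = 2/7 (k(n, L) = -6/(4 - 25) = -6/(-21) = -6*(-1/21) = 2/7)
b(H, Z) = 7*Z/2 + H*Z (b(H, Z) = Z*H + Z/(2/7) = H*Z + Z*(7/2) = H*Z + 7*Z/2 = 7*Z/2 + H*Z)
W = -1/292856 (W = 1/(-387532 + 94676) = 1/(-292856) = -1/292856 ≈ -3.4146e-6)
b(502, 644) - W = (½)*644*(7 + 2*502) - 1*(-1/292856) = (½)*644*(7 + 1004) + 1/292856 = (½)*644*1011 + 1/292856 = 325542 + 1/292856 = 95336927953/292856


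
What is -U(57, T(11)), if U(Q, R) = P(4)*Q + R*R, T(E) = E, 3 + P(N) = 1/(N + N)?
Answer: 343/8 ≈ 42.875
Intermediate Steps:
P(N) = -3 + 1/(2*N) (P(N) = -3 + 1/(N + N) = -3 + 1/(2*N))
U(Q, R) = R² - 23*Q/8 (U(Q, R) = (-3 + (½)/4)*Q + R*R = (-3 + (½)*(¼))*Q + R² = (-3 + ⅛)*Q + R² = -23*Q/8 + R² = R² - 23*Q/8)
-U(57, T(11)) = -(11² - 23/8*57) = -(121 - 1311/8) = -1*(-343/8) = 343/8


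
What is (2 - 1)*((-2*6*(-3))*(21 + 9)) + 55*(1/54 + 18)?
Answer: 111835/54 ≈ 2071.0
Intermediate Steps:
(2 - 1)*((-2*6*(-3))*(21 + 9)) + 55*(1/54 + 18) = 1*(-12*(-3)*30) + 55*(1/54 + 18) = 1*(36*30) + 55*(973/54) = 1*1080 + 53515/54 = 1080 + 53515/54 = 111835/54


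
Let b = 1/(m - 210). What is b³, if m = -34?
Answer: -1/14526784 ≈ -6.8838e-8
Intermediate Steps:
b = -1/244 (b = 1/(-34 - 210) = 1/(-244) = -1/244 ≈ -0.0040984)
b³ = (-1/244)³ = -1/14526784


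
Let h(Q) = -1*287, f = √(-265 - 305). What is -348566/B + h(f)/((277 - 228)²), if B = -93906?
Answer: 57853996/16104879 ≈ 3.5923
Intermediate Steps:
f = I*√570 (f = √(-570) = I*√570 ≈ 23.875*I)
h(Q) = -287
-348566/B + h(f)/((277 - 228)²) = -348566/(-93906) - 287/(277 - 228)² = -348566*(-1/93906) - 287/(49²) = 174283/46953 - 287/2401 = 174283/46953 - 287*1/2401 = 174283/46953 - 41/343 = 57853996/16104879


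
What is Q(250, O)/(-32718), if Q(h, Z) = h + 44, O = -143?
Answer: -7/779 ≈ -0.0089859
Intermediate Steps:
Q(h, Z) = 44 + h
Q(250, O)/(-32718) = (44 + 250)/(-32718) = 294*(-1/32718) = -7/779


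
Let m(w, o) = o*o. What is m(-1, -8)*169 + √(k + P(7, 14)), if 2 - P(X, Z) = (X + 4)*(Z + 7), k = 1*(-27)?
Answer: 10816 + 16*I ≈ 10816.0 + 16.0*I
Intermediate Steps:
m(w, o) = o²
k = -27
P(X, Z) = 2 - (4 + X)*(7 + Z) (P(X, Z) = 2 - (X + 4)*(Z + 7) = 2 - (4 + X)*(7 + Z))
m(-1, -8)*169 + √(k + P(7, 14)) = (-8)²*169 + √(-27 + (-26 - 7*7 - 4*14 - 1*7*14)) = 64*169 + √(-27 + (-26 - 49 - 56 - 98)) = 10816 + √(-27 - 229) = 10816 + √(-256) = 10816 + 16*I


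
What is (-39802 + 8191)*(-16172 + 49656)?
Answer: -1058462724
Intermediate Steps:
(-39802 + 8191)*(-16172 + 49656) = -31611*33484 = -1058462724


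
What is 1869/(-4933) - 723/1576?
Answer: -6512103/7774408 ≈ -0.83763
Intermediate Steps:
1869/(-4933) - 723/1576 = 1869*(-1/4933) - 723*1/1576 = -1869/4933 - 723/1576 = -6512103/7774408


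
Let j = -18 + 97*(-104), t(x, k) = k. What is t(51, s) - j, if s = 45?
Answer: 10151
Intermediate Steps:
j = -10106 (j = -18 - 10088 = -10106)
t(51, s) - j = 45 - 1*(-10106) = 45 + 10106 = 10151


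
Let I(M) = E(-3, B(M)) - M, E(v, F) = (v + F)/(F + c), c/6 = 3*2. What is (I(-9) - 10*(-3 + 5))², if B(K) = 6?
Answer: 23409/196 ≈ 119.43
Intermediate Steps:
c = 36 (c = 6*(3*2) = 6*6 = 36)
E(v, F) = (F + v)/(36 + F) (E(v, F) = (v + F)/(F + 36) = (F + v)/(36 + F))
I(M) = 1/14 - M (I(M) = (6 - 3)/(36 + 6) - M = 3/42 - M = (1/42)*3 - M = 1/14 - M)
(I(-9) - 10*(-3 + 5))² = ((1/14 - 1*(-9)) - 10*(-3 + 5))² = ((1/14 + 9) - 10*2)² = (127/14 - 20)² = (-153/14)² = 23409/196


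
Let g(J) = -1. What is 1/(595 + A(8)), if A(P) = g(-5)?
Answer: 1/594 ≈ 0.0016835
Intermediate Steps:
A(P) = -1
1/(595 + A(8)) = 1/(595 - 1) = 1/594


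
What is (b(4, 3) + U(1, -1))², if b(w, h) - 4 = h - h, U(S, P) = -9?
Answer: 25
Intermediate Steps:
b(w, h) = 4 (b(w, h) = 4 + (h - h) = 4 + 0 = 4)
(b(4, 3) + U(1, -1))² = (4 - 9)² = (-5)² = 25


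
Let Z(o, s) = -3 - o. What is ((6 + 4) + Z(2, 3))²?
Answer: 25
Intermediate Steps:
((6 + 4) + Z(2, 3))² = ((6 + 4) + (-3 - 1*2))² = (10 + (-3 - 2))² = (10 - 5)² = 5² = 25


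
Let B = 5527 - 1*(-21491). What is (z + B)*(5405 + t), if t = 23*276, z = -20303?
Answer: 78921395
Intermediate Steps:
t = 6348
B = 27018 (B = 5527 + 21491 = 27018)
(z + B)*(5405 + t) = (-20303 + 27018)*(5405 + 6348) = 6715*11753 = 78921395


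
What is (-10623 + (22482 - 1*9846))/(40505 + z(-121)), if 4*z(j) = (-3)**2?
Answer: 8052/162029 ≈ 0.049695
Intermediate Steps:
z(j) = 9/4 (z(j) = (1/4)*(-3)**2 = (1/4)*9 = 9/4)
(-10623 + (22482 - 1*9846))/(40505 + z(-121)) = (-10623 + (22482 - 1*9846))/(40505 + 9/4) = (-10623 + (22482 - 9846))/(162029/4) = (-10623 + 12636)*(4/162029) = 2013*(4/162029) = 8052/162029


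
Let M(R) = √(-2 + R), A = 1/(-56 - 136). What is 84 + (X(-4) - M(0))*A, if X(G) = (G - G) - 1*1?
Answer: 16129/192 + I*√2/192 ≈ 84.005 + 0.0073657*I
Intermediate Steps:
X(G) = -1 (X(G) = 0 - 1 = -1)
A = -1/192 (A = 1/(-192) = -1/192 ≈ -0.0052083)
84 + (X(-4) - M(0))*A = 84 + (-1 - √(-2 + 0))*(-1/192) = 84 + (-1 - √(-2))*(-1/192) = 84 + (-1 - I*√2)*(-1/192) = 84 + (1/192 + I*√2/192) = 16129/192 + I*√2/192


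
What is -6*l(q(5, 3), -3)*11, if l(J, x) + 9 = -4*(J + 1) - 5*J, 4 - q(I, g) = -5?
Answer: 6204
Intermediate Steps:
q(I, g) = 9 (q(I, g) = 4 - 1*(-5) = 4 + 5 = 9)
l(J, x) = -13 - 9*J (l(J, x) = -9 + (-4*(J + 1) - 5*J) = -9 + (-4*(1 + J) - 5*J) = -9 + ((-4 - 4*J) - 5*J) = -9 + (-4 - 9*J) = -13 - 9*J)
-6*l(q(5, 3), -3)*11 = -6*(-13 - 9*9)*11 = -6*(-13 - 81)*11 = -6*(-94)*11 = 564*11 = 6204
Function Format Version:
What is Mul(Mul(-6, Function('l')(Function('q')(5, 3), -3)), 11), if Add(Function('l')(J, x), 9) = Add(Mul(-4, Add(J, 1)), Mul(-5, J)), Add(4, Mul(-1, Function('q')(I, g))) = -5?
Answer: 6204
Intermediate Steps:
Function('q')(I, g) = 9 (Function('q')(I, g) = Add(4, Mul(-1, -5)) = Add(4, 5) = 9)
Function('l')(J, x) = Add(-13, Mul(-9, J)) (Function('l')(J, x) = Add(-9, Add(Mul(-4, Add(J, 1)), Mul(-5, J))) = Add(-9, Add(Mul(-4, Add(1, J)), Mul(-5, J))) = Add(-9, Add(Add(-4, Mul(-4, J)), Mul(-5, J))) = Add(-9, Add(-4, Mul(-9, J))) = Add(-13, Mul(-9, J)))
Mul(Mul(-6, Function('l')(Function('q')(5, 3), -3)), 11) = Mul(Mul(-6, Add(-13, Mul(-9, 9))), 11) = Mul(Mul(-6, Add(-13, -81)), 11) = Mul(Mul(-6, -94), 11) = Mul(564, 11) = 6204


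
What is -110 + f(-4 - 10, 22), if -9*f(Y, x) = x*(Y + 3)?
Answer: -748/9 ≈ -83.111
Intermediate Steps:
f(Y, x) = -x*(3 + Y)/9 (f(Y, x) = -x*(Y + 3)/9 = -x*(3 + Y)/9)
-110 + f(-4 - 10, 22) = -110 - ⅑*22*(3 + (-4 - 10)) = -110 - ⅑*22*(3 - 14) = -110 - ⅑*22*(-11) = -110 + 242/9 = -748/9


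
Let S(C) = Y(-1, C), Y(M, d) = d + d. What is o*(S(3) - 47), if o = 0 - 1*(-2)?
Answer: -82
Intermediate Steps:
Y(M, d) = 2*d
S(C) = 2*C
o = 2 (o = 0 + 2 = 2)
o*(S(3) - 47) = 2*(2*3 - 47) = 2*(6 - 47) = 2*(-41) = -82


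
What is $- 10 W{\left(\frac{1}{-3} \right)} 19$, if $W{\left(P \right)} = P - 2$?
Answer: $\frac{1330}{3} \approx 443.33$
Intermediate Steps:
$W{\left(P \right)} = -2 + P$ ($W{\left(P \right)} = P - 2 = -2 + P$)
$- 10 W{\left(\frac{1}{-3} \right)} 19 = - 10 \left(-2 + \frac{1}{-3}\right) 19 = - 10 \left(-2 - \frac{1}{3}\right) 19 = \left(-10\right) \left(- \frac{7}{3}\right) 19 = \frac{70}{3} \cdot 19 = \frac{1330}{3}$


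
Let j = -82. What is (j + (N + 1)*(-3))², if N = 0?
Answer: 7225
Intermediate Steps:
(j + (N + 1)*(-3))² = (-82 + (0 + 1)*(-3))² = (-82 + 1*(-3))² = (-82 - 3)² = (-85)² = 7225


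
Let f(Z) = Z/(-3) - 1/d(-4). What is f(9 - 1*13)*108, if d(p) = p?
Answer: 171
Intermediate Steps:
f(Z) = ¼ - Z/3 (f(Z) = Z/(-3) - 1/(-4) = Z*(-⅓) - 1*(-¼) = -Z/3 + ¼ = ¼ - Z/3)
f(9 - 1*13)*108 = (¼ - (9 - 1*13)/3)*108 = (¼ - (9 - 13)/3)*108 = (¼ - ⅓*(-4))*108 = (¼ + 4/3)*108 = (19/12)*108 = 171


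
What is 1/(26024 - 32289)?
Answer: -1/6265 ≈ -0.00015962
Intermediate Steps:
1/(26024 - 32289) = 1/(-6265) = -1/6265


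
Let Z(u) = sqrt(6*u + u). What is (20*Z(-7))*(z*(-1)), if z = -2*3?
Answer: 840*I ≈ 840.0*I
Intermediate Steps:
z = -6
Z(u) = sqrt(7)*sqrt(u) (Z(u) = sqrt(7*u) = sqrt(7)*sqrt(u))
(20*Z(-7))*(z*(-1)) = (20*(sqrt(7)*sqrt(-7)))*(-6*(-1)) = (20*(sqrt(7)*(I*sqrt(7))))*6 = (20*(7*I))*6 = (140*I)*6 = 840*I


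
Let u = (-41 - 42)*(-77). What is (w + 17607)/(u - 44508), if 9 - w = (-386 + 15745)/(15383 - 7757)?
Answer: -134324257/290680242 ≈ -0.46210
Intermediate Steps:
w = 53275/7626 (w = 9 - (-386 + 15745)/(15383 - 7757) = 9 - 15359/7626 = 53275/7626 ≈ 6.9860)
u = 6391 (u = -83*(-77) = 6391)
(w + 17607)/(u - 44508) = (53275/7626 + 17607)/(6391 - 44508) = (134324257/7626)/(-38117) = (134324257/7626)*(-1/38117) = -134324257/290680242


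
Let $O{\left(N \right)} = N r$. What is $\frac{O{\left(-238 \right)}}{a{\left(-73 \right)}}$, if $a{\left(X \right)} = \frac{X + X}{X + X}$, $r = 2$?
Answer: $-476$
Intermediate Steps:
$O{\left(N \right)} = 2 N$ ($O{\left(N \right)} = N 2 = 2 N$)
$a{\left(X \right)} = 1$ ($a{\left(X \right)} = \frac{2 X}{2 X} = 2 X \frac{1}{2 X} = 1$)
$\frac{O{\left(-238 \right)}}{a{\left(-73 \right)}} = \frac{2 \left(-238\right)}{1} = \left(-476\right) 1 = -476$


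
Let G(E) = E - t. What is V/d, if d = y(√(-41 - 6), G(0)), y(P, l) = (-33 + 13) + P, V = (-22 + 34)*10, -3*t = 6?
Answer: -800/149 - 40*I*√47/149 ≈ -5.3691 - 1.8404*I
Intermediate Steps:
t = -2 (t = -⅓*6 = -2)
V = 120 (V = 12*10 = 120)
G(E) = 2 + E (G(E) = E - 1*(-2) = E + 2 = 2 + E)
y(P, l) = -20 + P
d = -20 + I*√47 (d = -20 + √(-41 - 6) = -20 + √(-47) = -20 + I*√47 ≈ -20.0 + 6.8557*I)
V/d = 120/(-20 + I*√47)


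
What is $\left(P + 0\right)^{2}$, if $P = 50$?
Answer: $2500$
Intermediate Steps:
$\left(P + 0\right)^{2} = \left(50 + 0\right)^{2} = 50^{2} = 2500$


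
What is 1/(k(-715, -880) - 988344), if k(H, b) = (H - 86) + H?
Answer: -1/989860 ≈ -1.0102e-6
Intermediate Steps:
k(H, b) = -86 + 2*H (k(H, b) = (-86 + H) + H = -86 + 2*H)
1/(k(-715, -880) - 988344) = 1/((-86 + 2*(-715)) - 988344) = 1/((-86 - 1430) - 988344) = 1/(-1516 - 988344) = 1/(-989860) = -1/989860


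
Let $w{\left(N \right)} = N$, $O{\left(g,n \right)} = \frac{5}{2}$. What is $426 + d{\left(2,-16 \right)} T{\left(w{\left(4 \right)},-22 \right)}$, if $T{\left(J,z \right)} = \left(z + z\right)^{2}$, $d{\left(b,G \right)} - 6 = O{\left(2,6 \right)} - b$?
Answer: $13010$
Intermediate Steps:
$O{\left(g,n \right)} = \frac{5}{2}$ ($O{\left(g,n \right)} = 5 \cdot \frac{1}{2} = \frac{5}{2}$)
$d{\left(b,G \right)} = \frac{17}{2} - b$ ($d{\left(b,G \right)} = 6 - \left(- \frac{5}{2} + b\right) = \frac{17}{2} - b$)
$T{\left(J,z \right)} = 4 z^{2}$ ($T{\left(J,z \right)} = \left(2 z\right)^{2} = 4 z^{2}$)
$426 + d{\left(2,-16 \right)} T{\left(w{\left(4 \right)},-22 \right)} = 426 + \left(\frac{17}{2} - 2\right) 4 \left(-22\right)^{2} = 426 + \left(\frac{17}{2} - 2\right) 4 \cdot 484 = 426 + \frac{13}{2} \cdot 1936 = 426 + 12584 = 13010$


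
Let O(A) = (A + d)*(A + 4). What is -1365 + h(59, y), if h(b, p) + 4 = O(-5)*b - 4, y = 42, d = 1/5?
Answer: -5449/5 ≈ -1089.8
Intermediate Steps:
d = ⅕ ≈ 0.20000
O(A) = (4 + A)*(⅕ + A) (O(A) = (A + ⅕)*(A + 4) = (⅕ + A)*(4 + A) = (4 + A)*(⅕ + A))
h(b, p) = -8 + 24*b/5 (h(b, p) = -4 + ((⅘ + (-5)² + (21/5)*(-5))*b - 4) = -4 + ((⅘ + 25 - 21)*b - 4) = -4 + (24*b/5 - 4) = -4 + (-4 + 24*b/5) = -8 + 24*b/5)
-1365 + h(59, y) = -1365 + (-8 + (24/5)*59) = -1365 + (-8 + 1416/5) = -1365 + 1376/5 = -5449/5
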